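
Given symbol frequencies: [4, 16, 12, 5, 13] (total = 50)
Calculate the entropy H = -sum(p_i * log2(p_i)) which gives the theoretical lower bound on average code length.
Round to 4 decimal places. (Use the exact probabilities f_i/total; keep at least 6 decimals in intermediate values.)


Per-symbol terms -p_i * log2(p_i) with p_i = f_i/50:
  p = 4/50 = 0.080000: log2(p) = -3.643856, -p*log2(p) = 0.291508
  p = 16/50 = 0.320000: log2(p) = -1.643856, -p*log2(p) = 0.526034
  p = 12/50 = 0.240000: log2(p) = -2.058894, -p*log2(p) = 0.494134
  p = 5/50 = 0.100000: log2(p) = -3.321928, -p*log2(p) = 0.332193
  p = 13/50 = 0.260000: log2(p) = -1.943416, -p*log2(p) = 0.505288
H = 0.291508 + 0.526034 + 0.494134 + 0.332193 + 0.505288 = 2.149157

H = 2.1492 bits/symbol


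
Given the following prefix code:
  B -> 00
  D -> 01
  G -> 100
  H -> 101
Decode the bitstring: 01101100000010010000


Decoding step by step:
Bits 01 -> D
Bits 101 -> H
Bits 100 -> G
Bits 00 -> B
Bits 00 -> B
Bits 100 -> G
Bits 100 -> G
Bits 00 -> B


Decoded message: DHGBBGGB


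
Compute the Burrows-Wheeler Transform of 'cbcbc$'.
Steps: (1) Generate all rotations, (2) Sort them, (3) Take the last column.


Rotations (sorted):
  0: $cbcbc -> last char: c
  1: bc$cbc -> last char: c
  2: bcbc$c -> last char: c
  3: c$cbcb -> last char: b
  4: cbc$cb -> last char: b
  5: cbcbc$ -> last char: $


BWT = cccbb$


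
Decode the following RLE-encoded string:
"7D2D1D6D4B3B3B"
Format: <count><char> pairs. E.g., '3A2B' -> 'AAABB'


Expanding each <count><char> pair:
  7D -> 'DDDDDDD'
  2D -> 'DD'
  1D -> 'D'
  6D -> 'DDDDDD'
  4B -> 'BBBB'
  3B -> 'BBB'
  3B -> 'BBB'

Decoded = DDDDDDDDDDDDDDDDBBBBBBBBBB


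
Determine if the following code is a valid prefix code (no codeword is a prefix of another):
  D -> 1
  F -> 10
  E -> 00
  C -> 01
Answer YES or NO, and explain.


Checking each pair (does one codeword prefix another?):
  D='1' vs F='10': prefix -- VIOLATION

NO -- this is NOT a valid prefix code. D (1) is a prefix of F (10).


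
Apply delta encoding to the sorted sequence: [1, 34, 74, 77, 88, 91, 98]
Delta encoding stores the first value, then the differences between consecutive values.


First value: 1
Deltas:
  34 - 1 = 33
  74 - 34 = 40
  77 - 74 = 3
  88 - 77 = 11
  91 - 88 = 3
  98 - 91 = 7


Delta encoded: [1, 33, 40, 3, 11, 3, 7]


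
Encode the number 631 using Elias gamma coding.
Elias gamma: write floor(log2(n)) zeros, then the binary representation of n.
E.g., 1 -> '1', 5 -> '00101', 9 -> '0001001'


num_bits = floor(log2(631)) + 1 = 10
leading_zeros = num_bits - 1 = 9
binary(631) = 1001110111

Elias gamma(631) = '000000000' + '1001110111' = 0000000001001110111 (19 bits)


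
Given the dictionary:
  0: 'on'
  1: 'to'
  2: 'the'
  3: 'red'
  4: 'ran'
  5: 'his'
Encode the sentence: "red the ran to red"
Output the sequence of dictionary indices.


Look up each word in the dictionary:
  'red' -> 3
  'the' -> 2
  'ran' -> 4
  'to' -> 1
  'red' -> 3

Encoded: [3, 2, 4, 1, 3]


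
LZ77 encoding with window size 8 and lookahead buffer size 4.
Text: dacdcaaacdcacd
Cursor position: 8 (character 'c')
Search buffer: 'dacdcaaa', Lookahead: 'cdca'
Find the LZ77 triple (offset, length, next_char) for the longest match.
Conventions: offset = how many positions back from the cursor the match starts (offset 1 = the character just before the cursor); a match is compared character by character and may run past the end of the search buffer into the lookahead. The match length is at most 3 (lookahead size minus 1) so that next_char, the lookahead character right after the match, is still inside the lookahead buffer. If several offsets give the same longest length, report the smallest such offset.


Try each offset into the search buffer:
  offset=1 (pos 7, char 'a'): match length 0
  offset=2 (pos 6, char 'a'): match length 0
  offset=3 (pos 5, char 'a'): match length 0
  offset=4 (pos 4, char 'c'): match length 1
  offset=5 (pos 3, char 'd'): match length 0
  offset=6 (pos 2, char 'c'): match length 3
  offset=7 (pos 1, char 'a'): match length 0
  offset=8 (pos 0, char 'd'): match length 0
Longest match has length 3 at offset 6.
next_char = character at position 8 + 3 = 11 -> 'a'

Best match: offset=6, length=3 (matching 'cdc' starting at position 2)
LZ77 triple: (6, 3, 'a')


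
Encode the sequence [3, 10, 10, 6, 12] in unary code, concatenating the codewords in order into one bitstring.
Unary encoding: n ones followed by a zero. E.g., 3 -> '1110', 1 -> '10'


Encode each number as n ones followed by a terminating 0:
  3 -> 1110 (4 bits)
  10 -> 11111111110 (11 bits)
  10 -> 11111111110 (11 bits)
  6 -> 1111110 (7 bits)
  12 -> 1111111111110 (13 bits)
Total length = 4 + 11 + 11 + 7 + 13 = 46 bits.

Unary([3, 10, 10, 6, 12]) = 1110111111111101111111111011111101111111111110 (46 bits)


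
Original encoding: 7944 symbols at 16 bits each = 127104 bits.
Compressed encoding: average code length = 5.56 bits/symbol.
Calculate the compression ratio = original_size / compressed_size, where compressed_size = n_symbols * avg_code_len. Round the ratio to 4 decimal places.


original_size = n_symbols * orig_bits = 7944 * 16 = 127104 bits
compressed_size = n_symbols * avg_code_len = 7944 * 5.56 = 44168.64 bits
ratio = original_size / compressed_size = 127104 / 44168.64 = 2.8777

Compression ratio = 2.8777


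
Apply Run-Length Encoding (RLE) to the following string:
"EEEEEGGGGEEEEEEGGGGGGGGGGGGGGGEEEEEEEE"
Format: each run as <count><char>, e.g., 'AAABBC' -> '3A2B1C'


Scanning runs left to right:
  i=0: run of 'E' x 5 -> '5E'
  i=5: run of 'G' x 4 -> '4G'
  i=9: run of 'E' x 6 -> '6E'
  i=15: run of 'G' x 15 -> '15G'
  i=30: run of 'E' x 8 -> '8E'

RLE = 5E4G6E15G8E


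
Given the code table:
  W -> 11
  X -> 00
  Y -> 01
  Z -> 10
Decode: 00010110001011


Decoding:
00 -> X
01 -> Y
01 -> Y
10 -> Z
00 -> X
10 -> Z
11 -> W


Result: XYYZXZW


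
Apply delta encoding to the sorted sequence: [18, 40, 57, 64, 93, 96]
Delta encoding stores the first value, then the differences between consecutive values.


First value: 18
Deltas:
  40 - 18 = 22
  57 - 40 = 17
  64 - 57 = 7
  93 - 64 = 29
  96 - 93 = 3


Delta encoded: [18, 22, 17, 7, 29, 3]


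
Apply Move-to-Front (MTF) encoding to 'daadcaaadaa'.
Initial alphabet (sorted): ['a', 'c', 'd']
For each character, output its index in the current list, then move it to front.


MTF encoding:
'd': index 2 in ['a', 'c', 'd'] -> ['d', 'a', 'c']
'a': index 1 in ['d', 'a', 'c'] -> ['a', 'd', 'c']
'a': index 0 in ['a', 'd', 'c'] -> ['a', 'd', 'c']
'd': index 1 in ['a', 'd', 'c'] -> ['d', 'a', 'c']
'c': index 2 in ['d', 'a', 'c'] -> ['c', 'd', 'a']
'a': index 2 in ['c', 'd', 'a'] -> ['a', 'c', 'd']
'a': index 0 in ['a', 'c', 'd'] -> ['a', 'c', 'd']
'a': index 0 in ['a', 'c', 'd'] -> ['a', 'c', 'd']
'd': index 2 in ['a', 'c', 'd'] -> ['d', 'a', 'c']
'a': index 1 in ['d', 'a', 'c'] -> ['a', 'd', 'c']
'a': index 0 in ['a', 'd', 'c'] -> ['a', 'd', 'c']


Output: [2, 1, 0, 1, 2, 2, 0, 0, 2, 1, 0]


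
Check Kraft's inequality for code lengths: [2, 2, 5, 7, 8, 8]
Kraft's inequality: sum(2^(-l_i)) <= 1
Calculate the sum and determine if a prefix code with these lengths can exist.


Sum = 2^(-2) + 2^(-2) + 2^(-5) + 2^(-7) + 2^(-8) + 2^(-8)
    = 0.25 + 0.25 + 0.03125 + 0.0078125 + 0.00390625 + 0.00390625
    = 140/256 = 0.546875
Since 0.546875 <= 1, Kraft's inequality IS satisfied.
A prefix code with these lengths CAN exist.

Kraft sum = 0.546875. Satisfied.


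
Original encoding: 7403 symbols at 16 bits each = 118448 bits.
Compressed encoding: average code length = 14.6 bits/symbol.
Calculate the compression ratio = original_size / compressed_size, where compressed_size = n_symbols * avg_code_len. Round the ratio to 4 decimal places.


original_size = n_symbols * orig_bits = 7403 * 16 = 118448 bits
compressed_size = n_symbols * avg_code_len = 7403 * 14.6 = 108083.8 bits
ratio = original_size / compressed_size = 118448 / 108083.8 = 1.0959

Compression ratio = 1.0959


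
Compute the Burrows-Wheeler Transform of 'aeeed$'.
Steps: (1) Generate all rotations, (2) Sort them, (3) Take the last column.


Rotations (sorted):
  0: $aeeed -> last char: d
  1: aeeed$ -> last char: $
  2: d$aeee -> last char: e
  3: ed$aee -> last char: e
  4: eed$ae -> last char: e
  5: eeed$a -> last char: a


BWT = d$eeea


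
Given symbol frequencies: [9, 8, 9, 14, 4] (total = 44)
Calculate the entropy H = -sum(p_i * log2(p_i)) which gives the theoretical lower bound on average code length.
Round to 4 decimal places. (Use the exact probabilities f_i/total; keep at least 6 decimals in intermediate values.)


Per-symbol terms -p_i * log2(p_i) with p_i = f_i/44:
  p = 9/44 = 0.204545: log2(p) = -2.289507, -p*log2(p) = 0.468308
  p = 8/44 = 0.181818: log2(p) = -2.459432, -p*log2(p) = 0.447169
  p = 9/44 = 0.204545: log2(p) = -2.289507, -p*log2(p) = 0.468308
  p = 14/44 = 0.318182: log2(p) = -1.652077, -p*log2(p) = 0.525661
  p = 4/44 = 0.090909: log2(p) = -3.459432, -p*log2(p) = 0.314494
H = 0.468308 + 0.447169 + 0.468308 + 0.525661 + 0.314494 = 2.223940

H = 2.2239 bits/symbol


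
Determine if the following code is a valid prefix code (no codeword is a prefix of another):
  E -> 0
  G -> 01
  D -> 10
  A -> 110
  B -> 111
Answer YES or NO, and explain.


Checking each pair (does one codeword prefix another?):
  E='0' vs G='01': prefix -- VIOLATION

NO -- this is NOT a valid prefix code. E (0) is a prefix of G (01).


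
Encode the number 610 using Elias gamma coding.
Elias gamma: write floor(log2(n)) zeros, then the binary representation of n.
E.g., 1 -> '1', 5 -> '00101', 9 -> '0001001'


num_bits = floor(log2(610)) + 1 = 10
leading_zeros = num_bits - 1 = 9
binary(610) = 1001100010

Elias gamma(610) = '000000000' + '1001100010' = 0000000001001100010 (19 bits)


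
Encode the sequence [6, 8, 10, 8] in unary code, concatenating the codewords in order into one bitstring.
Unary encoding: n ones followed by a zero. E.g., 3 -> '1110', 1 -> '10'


Encode each number as n ones followed by a terminating 0:
  6 -> 1111110 (7 bits)
  8 -> 111111110 (9 bits)
  10 -> 11111111110 (11 bits)
  8 -> 111111110 (9 bits)
Total length = 7 + 9 + 11 + 9 = 36 bits.

Unary([6, 8, 10, 8]) = 111111011111111011111111110111111110 (36 bits)


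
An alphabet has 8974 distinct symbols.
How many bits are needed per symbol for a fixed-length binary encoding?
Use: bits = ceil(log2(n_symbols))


log2(8974) = 13.1315
Bracket: 2^13 = 8192 < 8974 <= 2^14 = 16384
So ceil(log2(8974)) = 14

bits = ceil(log2(8974)) = ceil(13.1315) = 14 bits


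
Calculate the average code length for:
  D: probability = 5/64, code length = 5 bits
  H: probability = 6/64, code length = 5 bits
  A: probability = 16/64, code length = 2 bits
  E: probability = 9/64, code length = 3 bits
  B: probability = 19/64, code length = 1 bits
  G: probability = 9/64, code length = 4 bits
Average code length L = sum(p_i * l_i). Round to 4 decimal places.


Weighted contributions p_i * l_i:
  D: (5/64) * 5 = 25/64
  H: (6/64) * 5 = 30/64
  A: (16/64) * 2 = 32/64
  E: (9/64) * 3 = 27/64
  B: (19/64) * 1 = 19/64
  G: (9/64) * 4 = 36/64
Sum = (25 + 30 + 32 + 27 + 19 + 36)/64 = 169/64

L = 169/64 = 2.6406 bits/symbol


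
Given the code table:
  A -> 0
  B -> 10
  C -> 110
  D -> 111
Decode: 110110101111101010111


Decoding:
110 -> C
110 -> C
10 -> B
111 -> D
110 -> C
10 -> B
10 -> B
111 -> D


Result: CCBDCBBD


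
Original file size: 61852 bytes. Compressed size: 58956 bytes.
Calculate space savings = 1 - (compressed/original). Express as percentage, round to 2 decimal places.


ratio = compressed/original = 58956/61852 = 0.953179
savings = 1 - ratio = 1 - 0.953179 = 0.046821
as a percentage: 0.046821 * 100 = 4.68%

Space savings = 1 - 58956/61852 = 4.68%


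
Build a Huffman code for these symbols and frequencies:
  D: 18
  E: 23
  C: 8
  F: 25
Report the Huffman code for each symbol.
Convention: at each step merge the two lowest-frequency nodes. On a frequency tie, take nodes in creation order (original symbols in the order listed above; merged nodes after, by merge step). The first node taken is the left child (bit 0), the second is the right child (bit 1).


Huffman tree construction:
Step 1: Merge C(8) + D(18) = 26
Step 2: Merge E(23) + F(25) = 48
Step 3: Merge (C+D)(26) + (E+F)(48) = 74
Read each symbol's code off the tree from the root (left child = 0, right child = 1).

Codes:
  D: 01 (length 2)
  E: 10 (length 2)
  C: 00 (length 2)
  F: 11 (length 2)
Average code length: 148/74 = 2.0000 bits/symbol


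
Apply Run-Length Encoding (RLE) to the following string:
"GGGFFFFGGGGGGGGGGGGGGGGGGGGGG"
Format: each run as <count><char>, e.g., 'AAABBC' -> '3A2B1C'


Scanning runs left to right:
  i=0: run of 'G' x 3 -> '3G'
  i=3: run of 'F' x 4 -> '4F'
  i=7: run of 'G' x 22 -> '22G'

RLE = 3G4F22G


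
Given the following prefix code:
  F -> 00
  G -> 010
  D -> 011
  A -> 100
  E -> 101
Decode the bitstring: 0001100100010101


Decoding step by step:
Bits 00 -> F
Bits 011 -> D
Bits 00 -> F
Bits 100 -> A
Bits 010 -> G
Bits 101 -> E


Decoded message: FDFAGE


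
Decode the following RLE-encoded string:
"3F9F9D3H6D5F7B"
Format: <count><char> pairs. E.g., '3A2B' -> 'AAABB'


Expanding each <count><char> pair:
  3F -> 'FFF'
  9F -> 'FFFFFFFFF'
  9D -> 'DDDDDDDDD'
  3H -> 'HHH'
  6D -> 'DDDDDD'
  5F -> 'FFFFF'
  7B -> 'BBBBBBB'

Decoded = FFFFFFFFFFFFDDDDDDDDDHHHDDDDDDFFFFFBBBBBBB


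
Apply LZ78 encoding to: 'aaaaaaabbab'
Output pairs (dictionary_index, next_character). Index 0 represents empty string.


LZ78 encoding steps:
Dictionary: {0: ''}
Step 1: w='' (idx 0), next='a' -> output (0, 'a'), add 'a' as idx 1
Step 2: w='a' (idx 1), next='a' -> output (1, 'a'), add 'aa' as idx 2
Step 3: w='aa' (idx 2), next='a' -> output (2, 'a'), add 'aaa' as idx 3
Step 4: w='a' (idx 1), next='b' -> output (1, 'b'), add 'ab' as idx 4
Step 5: w='' (idx 0), next='b' -> output (0, 'b'), add 'b' as idx 5
Step 6: w='ab' (idx 4), end of input -> output (4, '')


Encoded: [(0, 'a'), (1, 'a'), (2, 'a'), (1, 'b'), (0, 'b'), (4, '')]


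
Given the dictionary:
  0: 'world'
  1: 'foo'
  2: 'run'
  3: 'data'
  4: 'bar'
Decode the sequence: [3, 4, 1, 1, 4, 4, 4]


Look up each index in the dictionary:
  3 -> 'data'
  4 -> 'bar'
  1 -> 'foo'
  1 -> 'foo'
  4 -> 'bar'
  4 -> 'bar'
  4 -> 'bar'

Decoded: "data bar foo foo bar bar bar"


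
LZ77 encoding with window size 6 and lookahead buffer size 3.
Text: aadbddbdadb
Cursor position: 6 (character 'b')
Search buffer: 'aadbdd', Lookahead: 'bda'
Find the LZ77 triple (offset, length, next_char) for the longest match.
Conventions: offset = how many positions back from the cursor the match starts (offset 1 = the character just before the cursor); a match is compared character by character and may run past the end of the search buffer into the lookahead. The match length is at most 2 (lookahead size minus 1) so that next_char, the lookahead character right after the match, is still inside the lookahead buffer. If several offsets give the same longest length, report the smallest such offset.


Try each offset into the search buffer:
  offset=1 (pos 5, char 'd'): match length 0
  offset=2 (pos 4, char 'd'): match length 0
  offset=3 (pos 3, char 'b'): match length 2
  offset=4 (pos 2, char 'd'): match length 0
  offset=5 (pos 1, char 'a'): match length 0
  offset=6 (pos 0, char 'a'): match length 0
Longest match has length 2 at offset 3.
next_char = character at position 6 + 2 = 8 -> 'a'

Best match: offset=3, length=2 (matching 'bd' starting at position 3)
LZ77 triple: (3, 2, 'a')


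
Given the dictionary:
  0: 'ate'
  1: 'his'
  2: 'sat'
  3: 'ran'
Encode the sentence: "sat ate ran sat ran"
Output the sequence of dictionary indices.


Look up each word in the dictionary:
  'sat' -> 2
  'ate' -> 0
  'ran' -> 3
  'sat' -> 2
  'ran' -> 3

Encoded: [2, 0, 3, 2, 3]


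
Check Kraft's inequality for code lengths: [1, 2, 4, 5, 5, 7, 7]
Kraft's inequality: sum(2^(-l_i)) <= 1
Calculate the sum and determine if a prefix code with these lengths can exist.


Sum = 2^(-1) + 2^(-2) + 2^(-4) + 2^(-5) + 2^(-5) + 2^(-7) + 2^(-7)
    = 0.5 + 0.25 + 0.0625 + 0.03125 + 0.03125 + 0.0078125 + 0.0078125
    = 114/128 = 0.890625
Since 0.890625 <= 1, Kraft's inequality IS satisfied.
A prefix code with these lengths CAN exist.

Kraft sum = 0.890625. Satisfied.


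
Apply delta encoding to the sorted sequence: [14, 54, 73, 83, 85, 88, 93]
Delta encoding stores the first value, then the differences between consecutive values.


First value: 14
Deltas:
  54 - 14 = 40
  73 - 54 = 19
  83 - 73 = 10
  85 - 83 = 2
  88 - 85 = 3
  93 - 88 = 5


Delta encoded: [14, 40, 19, 10, 2, 3, 5]


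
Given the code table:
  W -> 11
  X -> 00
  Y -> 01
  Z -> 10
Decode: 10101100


Decoding:
10 -> Z
10 -> Z
11 -> W
00 -> X


Result: ZZWX


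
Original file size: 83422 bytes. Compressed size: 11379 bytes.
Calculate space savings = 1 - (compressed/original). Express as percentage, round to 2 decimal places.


ratio = compressed/original = 11379/83422 = 0.136403
savings = 1 - ratio = 1 - 0.136403 = 0.863597
as a percentage: 0.863597 * 100 = 86.36%

Space savings = 1 - 11379/83422 = 86.36%


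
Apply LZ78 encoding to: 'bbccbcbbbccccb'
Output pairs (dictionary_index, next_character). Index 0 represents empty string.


LZ78 encoding steps:
Dictionary: {0: ''}
Step 1: w='' (idx 0), next='b' -> output (0, 'b'), add 'b' as idx 1
Step 2: w='b' (idx 1), next='c' -> output (1, 'c'), add 'bc' as idx 2
Step 3: w='' (idx 0), next='c' -> output (0, 'c'), add 'c' as idx 3
Step 4: w='bc' (idx 2), next='b' -> output (2, 'b'), add 'bcb' as idx 4
Step 5: w='b' (idx 1), next='b' -> output (1, 'b'), add 'bb' as idx 5
Step 6: w='c' (idx 3), next='c' -> output (3, 'c'), add 'cc' as idx 6
Step 7: w='cc' (idx 6), next='b' -> output (6, 'b'), add 'ccb' as idx 7


Encoded: [(0, 'b'), (1, 'c'), (0, 'c'), (2, 'b'), (1, 'b'), (3, 'c'), (6, 'b')]


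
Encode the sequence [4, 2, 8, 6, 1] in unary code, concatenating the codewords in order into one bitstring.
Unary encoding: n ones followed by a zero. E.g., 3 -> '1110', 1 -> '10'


Encode each number as n ones followed by a terminating 0:
  4 -> 11110 (5 bits)
  2 -> 110 (3 bits)
  8 -> 111111110 (9 bits)
  6 -> 1111110 (7 bits)
  1 -> 10 (2 bits)
Total length = 5 + 3 + 9 + 7 + 2 = 26 bits.

Unary([4, 2, 8, 6, 1]) = 11110110111111110111111010 (26 bits)


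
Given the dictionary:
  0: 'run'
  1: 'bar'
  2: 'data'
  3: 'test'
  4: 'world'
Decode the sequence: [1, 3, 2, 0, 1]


Look up each index in the dictionary:
  1 -> 'bar'
  3 -> 'test'
  2 -> 'data'
  0 -> 'run'
  1 -> 'bar'

Decoded: "bar test data run bar"


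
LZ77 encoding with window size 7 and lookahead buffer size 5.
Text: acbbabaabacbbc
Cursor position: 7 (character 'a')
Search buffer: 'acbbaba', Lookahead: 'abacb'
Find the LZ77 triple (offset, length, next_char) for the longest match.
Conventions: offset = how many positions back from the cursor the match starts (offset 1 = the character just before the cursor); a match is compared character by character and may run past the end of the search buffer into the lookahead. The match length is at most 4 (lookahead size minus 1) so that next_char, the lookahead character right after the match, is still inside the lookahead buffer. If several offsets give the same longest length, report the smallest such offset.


Try each offset into the search buffer:
  offset=1 (pos 6, char 'a'): match length 1
  offset=2 (pos 5, char 'b'): match length 0
  offset=3 (pos 4, char 'a'): match length 3
  offset=4 (pos 3, char 'b'): match length 0
  offset=5 (pos 2, char 'b'): match length 0
  offset=6 (pos 1, char 'c'): match length 0
  offset=7 (pos 0, char 'a'): match length 1
Longest match has length 3 at offset 3.
next_char = character at position 7 + 3 = 10 -> 'c'

Best match: offset=3, length=3 (matching 'aba' starting at position 4)
LZ77 triple: (3, 3, 'c')


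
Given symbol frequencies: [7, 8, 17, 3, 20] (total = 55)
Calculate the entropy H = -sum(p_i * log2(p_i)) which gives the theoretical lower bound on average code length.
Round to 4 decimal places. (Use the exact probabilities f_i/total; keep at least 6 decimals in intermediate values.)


Per-symbol terms -p_i * log2(p_i) with p_i = f_i/55:
  p = 7/55 = 0.127273: log2(p) = -2.974005, -p*log2(p) = 0.378510
  p = 8/55 = 0.145455: log2(p) = -2.781360, -p*log2(p) = 0.404561
  p = 17/55 = 0.309091: log2(p) = -1.693897, -p*log2(p) = 0.523568
  p = 3/55 = 0.054545: log2(p) = -4.196397, -p*log2(p) = 0.228894
  p = 20/55 = 0.363636: log2(p) = -1.459432, -p*log2(p) = 0.530702
H = 0.378510 + 0.404561 + 0.523568 + 0.228894 + 0.530702 = 2.066235

H = 2.0662 bits/symbol


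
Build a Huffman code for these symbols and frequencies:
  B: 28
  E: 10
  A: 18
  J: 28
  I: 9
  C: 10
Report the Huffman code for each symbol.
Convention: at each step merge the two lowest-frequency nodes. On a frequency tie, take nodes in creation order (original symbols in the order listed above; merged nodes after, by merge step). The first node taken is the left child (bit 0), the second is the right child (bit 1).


Huffman tree construction:
Step 1: Merge I(9) + E(10) = 19
Step 2: Merge C(10) + A(18) = 28
Step 3: Merge (I+E)(19) + B(28) = 47
Step 4: Merge J(28) + (C+A)(28) = 56
Step 5: Merge ((I+E)+B)(47) + (J+(C+A))(56) = 103
Read each symbol's code off the tree from the root (left child = 0, right child = 1).

Codes:
  B: 01 (length 2)
  E: 001 (length 3)
  A: 111 (length 3)
  J: 10 (length 2)
  I: 000 (length 3)
  C: 110 (length 3)
Average code length: 253/103 = 2.4563 bits/symbol


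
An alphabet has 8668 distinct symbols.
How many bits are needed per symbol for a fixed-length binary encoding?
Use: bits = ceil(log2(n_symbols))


log2(8668) = 13.0815
Bracket: 2^13 = 8192 < 8668 <= 2^14 = 16384
So ceil(log2(8668)) = 14

bits = ceil(log2(8668)) = ceil(13.0815) = 14 bits


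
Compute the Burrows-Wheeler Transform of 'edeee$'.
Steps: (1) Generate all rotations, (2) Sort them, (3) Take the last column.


Rotations (sorted):
  0: $edeee -> last char: e
  1: deee$e -> last char: e
  2: e$edee -> last char: e
  3: edeee$ -> last char: $
  4: ee$ede -> last char: e
  5: eee$ed -> last char: d


BWT = eee$ed


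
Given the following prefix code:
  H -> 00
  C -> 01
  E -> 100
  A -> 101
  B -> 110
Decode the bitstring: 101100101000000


Decoding step by step:
Bits 101 -> A
Bits 100 -> E
Bits 101 -> A
Bits 00 -> H
Bits 00 -> H
Bits 00 -> H


Decoded message: AEAHHH


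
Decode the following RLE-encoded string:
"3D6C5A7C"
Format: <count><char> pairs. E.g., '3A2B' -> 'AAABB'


Expanding each <count><char> pair:
  3D -> 'DDD'
  6C -> 'CCCCCC'
  5A -> 'AAAAA'
  7C -> 'CCCCCCC'

Decoded = DDDCCCCCCAAAAACCCCCCC


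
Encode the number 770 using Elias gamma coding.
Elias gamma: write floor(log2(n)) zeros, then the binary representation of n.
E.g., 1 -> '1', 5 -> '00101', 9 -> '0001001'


num_bits = floor(log2(770)) + 1 = 10
leading_zeros = num_bits - 1 = 9
binary(770) = 1100000010

Elias gamma(770) = '000000000' + '1100000010' = 0000000001100000010 (19 bits)


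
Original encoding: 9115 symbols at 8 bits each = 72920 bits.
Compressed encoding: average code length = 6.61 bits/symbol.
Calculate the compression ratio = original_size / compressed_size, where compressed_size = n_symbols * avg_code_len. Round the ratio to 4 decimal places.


original_size = n_symbols * orig_bits = 9115 * 8 = 72920 bits
compressed_size = n_symbols * avg_code_len = 9115 * 6.61 = 60250.15 bits
ratio = original_size / compressed_size = 72920 / 60250.15 = 1.2103

Compression ratio = 1.2103


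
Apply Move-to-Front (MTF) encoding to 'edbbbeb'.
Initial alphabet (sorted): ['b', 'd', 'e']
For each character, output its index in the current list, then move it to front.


MTF encoding:
'e': index 2 in ['b', 'd', 'e'] -> ['e', 'b', 'd']
'd': index 2 in ['e', 'b', 'd'] -> ['d', 'e', 'b']
'b': index 2 in ['d', 'e', 'b'] -> ['b', 'd', 'e']
'b': index 0 in ['b', 'd', 'e'] -> ['b', 'd', 'e']
'b': index 0 in ['b', 'd', 'e'] -> ['b', 'd', 'e']
'e': index 2 in ['b', 'd', 'e'] -> ['e', 'b', 'd']
'b': index 1 in ['e', 'b', 'd'] -> ['b', 'e', 'd']


Output: [2, 2, 2, 0, 0, 2, 1]


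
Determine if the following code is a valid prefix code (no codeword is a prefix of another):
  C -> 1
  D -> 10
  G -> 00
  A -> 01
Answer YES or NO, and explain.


Checking each pair (does one codeword prefix another?):
  C='1' vs D='10': prefix -- VIOLATION

NO -- this is NOT a valid prefix code. C (1) is a prefix of D (10).


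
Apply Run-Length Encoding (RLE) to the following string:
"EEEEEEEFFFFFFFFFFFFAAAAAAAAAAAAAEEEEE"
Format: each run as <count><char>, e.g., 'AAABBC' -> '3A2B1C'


Scanning runs left to right:
  i=0: run of 'E' x 7 -> '7E'
  i=7: run of 'F' x 12 -> '12F'
  i=19: run of 'A' x 13 -> '13A'
  i=32: run of 'E' x 5 -> '5E'

RLE = 7E12F13A5E


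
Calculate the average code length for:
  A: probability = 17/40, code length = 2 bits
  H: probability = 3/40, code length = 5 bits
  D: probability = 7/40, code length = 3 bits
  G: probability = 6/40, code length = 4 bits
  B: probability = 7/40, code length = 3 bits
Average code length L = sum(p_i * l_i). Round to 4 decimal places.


Weighted contributions p_i * l_i:
  A: (17/40) * 2 = 34/40
  H: (3/40) * 5 = 15/40
  D: (7/40) * 3 = 21/40
  G: (6/40) * 4 = 24/40
  B: (7/40) * 3 = 21/40
Sum = (34 + 15 + 21 + 24 + 21)/40 = 115/40

L = 115/40 = 2.8750 bits/symbol


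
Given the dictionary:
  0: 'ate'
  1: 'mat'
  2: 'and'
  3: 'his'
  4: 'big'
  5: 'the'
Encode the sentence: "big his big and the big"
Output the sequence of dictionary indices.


Look up each word in the dictionary:
  'big' -> 4
  'his' -> 3
  'big' -> 4
  'and' -> 2
  'the' -> 5
  'big' -> 4

Encoded: [4, 3, 4, 2, 5, 4]


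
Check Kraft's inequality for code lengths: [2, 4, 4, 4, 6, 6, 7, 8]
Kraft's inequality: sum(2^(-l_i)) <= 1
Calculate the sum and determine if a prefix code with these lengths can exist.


Sum = 2^(-2) + 2^(-4) + 2^(-4) + 2^(-4) + 2^(-6) + 2^(-6) + 2^(-7) + 2^(-8)
    = 0.25 + 0.0625 + 0.0625 + 0.0625 + 0.015625 + 0.015625 + 0.0078125 + 0.00390625
    = 123/256 = 0.48046875
Since 0.48046875 <= 1, Kraft's inequality IS satisfied.
A prefix code with these lengths CAN exist.

Kraft sum = 0.48046875. Satisfied.


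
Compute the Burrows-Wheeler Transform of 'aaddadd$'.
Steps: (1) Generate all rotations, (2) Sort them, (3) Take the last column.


Rotations (sorted):
  0: $aaddadd -> last char: d
  1: aaddadd$ -> last char: $
  2: add$aadd -> last char: d
  3: addadd$a -> last char: a
  4: d$aaddad -> last char: d
  5: dadd$aad -> last char: d
  6: dd$aadda -> last char: a
  7: ddadd$aa -> last char: a


BWT = d$daddaa


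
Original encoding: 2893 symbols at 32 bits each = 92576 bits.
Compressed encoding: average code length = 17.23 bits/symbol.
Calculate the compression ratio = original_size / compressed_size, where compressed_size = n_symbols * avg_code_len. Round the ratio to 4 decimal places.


original_size = n_symbols * orig_bits = 2893 * 32 = 92576 bits
compressed_size = n_symbols * avg_code_len = 2893 * 17.23 = 49846.39 bits
ratio = original_size / compressed_size = 92576 / 49846.39 = 1.8572

Compression ratio = 1.8572


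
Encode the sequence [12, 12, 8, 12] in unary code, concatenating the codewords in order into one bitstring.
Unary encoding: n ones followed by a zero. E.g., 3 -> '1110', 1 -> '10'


Encode each number as n ones followed by a terminating 0:
  12 -> 1111111111110 (13 bits)
  12 -> 1111111111110 (13 bits)
  8 -> 111111110 (9 bits)
  12 -> 1111111111110 (13 bits)
Total length = 13 + 13 + 9 + 13 = 48 bits.

Unary([12, 12, 8, 12]) = 111111111111011111111111101111111101111111111110 (48 bits)


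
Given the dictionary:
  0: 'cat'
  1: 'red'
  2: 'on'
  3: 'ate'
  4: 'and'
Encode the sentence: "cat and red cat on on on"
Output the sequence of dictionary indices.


Look up each word in the dictionary:
  'cat' -> 0
  'and' -> 4
  'red' -> 1
  'cat' -> 0
  'on' -> 2
  'on' -> 2
  'on' -> 2

Encoded: [0, 4, 1, 0, 2, 2, 2]


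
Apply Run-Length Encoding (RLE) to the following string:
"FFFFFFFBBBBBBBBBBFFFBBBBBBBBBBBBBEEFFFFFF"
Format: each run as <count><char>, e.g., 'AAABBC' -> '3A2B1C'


Scanning runs left to right:
  i=0: run of 'F' x 7 -> '7F'
  i=7: run of 'B' x 10 -> '10B'
  i=17: run of 'F' x 3 -> '3F'
  i=20: run of 'B' x 13 -> '13B'
  i=33: run of 'E' x 2 -> '2E'
  i=35: run of 'F' x 6 -> '6F'

RLE = 7F10B3F13B2E6F


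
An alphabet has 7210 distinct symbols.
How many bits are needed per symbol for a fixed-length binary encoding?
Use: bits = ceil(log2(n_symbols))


log2(7210) = 12.8158
Bracket: 2^12 = 4096 < 7210 <= 2^13 = 8192
So ceil(log2(7210)) = 13

bits = ceil(log2(7210)) = ceil(12.8158) = 13 bits


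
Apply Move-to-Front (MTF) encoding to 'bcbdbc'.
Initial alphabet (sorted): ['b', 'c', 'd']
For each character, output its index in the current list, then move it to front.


MTF encoding:
'b': index 0 in ['b', 'c', 'd'] -> ['b', 'c', 'd']
'c': index 1 in ['b', 'c', 'd'] -> ['c', 'b', 'd']
'b': index 1 in ['c', 'b', 'd'] -> ['b', 'c', 'd']
'd': index 2 in ['b', 'c', 'd'] -> ['d', 'b', 'c']
'b': index 1 in ['d', 'b', 'c'] -> ['b', 'd', 'c']
'c': index 2 in ['b', 'd', 'c'] -> ['c', 'b', 'd']


Output: [0, 1, 1, 2, 1, 2]


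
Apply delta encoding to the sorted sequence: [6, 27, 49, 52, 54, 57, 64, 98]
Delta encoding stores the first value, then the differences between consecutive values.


First value: 6
Deltas:
  27 - 6 = 21
  49 - 27 = 22
  52 - 49 = 3
  54 - 52 = 2
  57 - 54 = 3
  64 - 57 = 7
  98 - 64 = 34


Delta encoded: [6, 21, 22, 3, 2, 3, 7, 34]


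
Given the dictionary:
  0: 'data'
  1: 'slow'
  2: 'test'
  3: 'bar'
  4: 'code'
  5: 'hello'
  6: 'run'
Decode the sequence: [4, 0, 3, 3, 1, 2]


Look up each index in the dictionary:
  4 -> 'code'
  0 -> 'data'
  3 -> 'bar'
  3 -> 'bar'
  1 -> 'slow'
  2 -> 'test'

Decoded: "code data bar bar slow test"


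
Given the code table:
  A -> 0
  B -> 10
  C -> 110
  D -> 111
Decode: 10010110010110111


Decoding:
10 -> B
0 -> A
10 -> B
110 -> C
0 -> A
10 -> B
110 -> C
111 -> D


Result: BABCABCD


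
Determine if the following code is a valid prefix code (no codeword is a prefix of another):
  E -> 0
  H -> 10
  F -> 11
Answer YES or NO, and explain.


Checking each pair (does one codeword prefix another?):
  E='0' vs H='10': no prefix
  E='0' vs F='11': no prefix
  H='10' vs E='0': no prefix
  H='10' vs F='11': no prefix
  F='11' vs E='0': no prefix
  F='11' vs H='10': no prefix
No violation found over all pairs.

YES -- this is a valid prefix code. No codeword is a prefix of any other codeword.


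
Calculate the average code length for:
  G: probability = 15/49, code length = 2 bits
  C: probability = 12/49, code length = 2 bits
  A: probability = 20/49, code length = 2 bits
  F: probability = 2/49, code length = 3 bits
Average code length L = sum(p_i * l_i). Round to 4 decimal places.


Weighted contributions p_i * l_i:
  G: (15/49) * 2 = 30/49
  C: (12/49) * 2 = 24/49
  A: (20/49) * 2 = 40/49
  F: (2/49) * 3 = 6/49
Sum = (30 + 24 + 40 + 6)/49 = 100/49

L = 100/49 = 2.0408 bits/symbol


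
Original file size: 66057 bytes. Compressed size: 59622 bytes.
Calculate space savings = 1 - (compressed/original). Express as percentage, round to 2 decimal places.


ratio = compressed/original = 59622/66057 = 0.902584
savings = 1 - ratio = 1 - 0.902584 = 0.097416
as a percentage: 0.097416 * 100 = 9.74%

Space savings = 1 - 59622/66057 = 9.74%


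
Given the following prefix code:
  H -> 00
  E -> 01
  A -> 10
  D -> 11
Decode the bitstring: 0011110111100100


Decoding step by step:
Bits 00 -> H
Bits 11 -> D
Bits 11 -> D
Bits 01 -> E
Bits 11 -> D
Bits 10 -> A
Bits 01 -> E
Bits 00 -> H


Decoded message: HDDEDAEH


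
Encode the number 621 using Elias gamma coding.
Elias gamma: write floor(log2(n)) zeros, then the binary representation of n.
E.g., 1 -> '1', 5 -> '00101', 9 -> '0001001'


num_bits = floor(log2(621)) + 1 = 10
leading_zeros = num_bits - 1 = 9
binary(621) = 1001101101

Elias gamma(621) = '000000000' + '1001101101' = 0000000001001101101 (19 bits)


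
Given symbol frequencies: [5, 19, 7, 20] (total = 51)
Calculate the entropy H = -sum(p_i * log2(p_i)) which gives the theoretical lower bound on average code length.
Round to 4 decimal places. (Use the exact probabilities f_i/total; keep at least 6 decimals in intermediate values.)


Per-symbol terms -p_i * log2(p_i) with p_i = f_i/51:
  p = 5/51 = 0.098039: log2(p) = -3.350497, -p*log2(p) = 0.328480
  p = 19/51 = 0.372549: log2(p) = -1.424498, -p*log2(p) = 0.530695
  p = 7/51 = 0.137255: log2(p) = -2.865070, -p*log2(p) = 0.393245
  p = 20/51 = 0.392157: log2(p) = -1.350497, -p*log2(p) = 0.529607
H = 0.328480 + 0.530695 + 0.393245 + 0.529607 = 1.782027

H = 1.782 bits/symbol


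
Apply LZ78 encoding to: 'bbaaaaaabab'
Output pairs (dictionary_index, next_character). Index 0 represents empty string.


LZ78 encoding steps:
Dictionary: {0: ''}
Step 1: w='' (idx 0), next='b' -> output (0, 'b'), add 'b' as idx 1
Step 2: w='b' (idx 1), next='a' -> output (1, 'a'), add 'ba' as idx 2
Step 3: w='' (idx 0), next='a' -> output (0, 'a'), add 'a' as idx 3
Step 4: w='a' (idx 3), next='a' -> output (3, 'a'), add 'aa' as idx 4
Step 5: w='aa' (idx 4), next='b' -> output (4, 'b'), add 'aab' as idx 5
Step 6: w='a' (idx 3), next='b' -> output (3, 'b'), add 'ab' as idx 6


Encoded: [(0, 'b'), (1, 'a'), (0, 'a'), (3, 'a'), (4, 'b'), (3, 'b')]


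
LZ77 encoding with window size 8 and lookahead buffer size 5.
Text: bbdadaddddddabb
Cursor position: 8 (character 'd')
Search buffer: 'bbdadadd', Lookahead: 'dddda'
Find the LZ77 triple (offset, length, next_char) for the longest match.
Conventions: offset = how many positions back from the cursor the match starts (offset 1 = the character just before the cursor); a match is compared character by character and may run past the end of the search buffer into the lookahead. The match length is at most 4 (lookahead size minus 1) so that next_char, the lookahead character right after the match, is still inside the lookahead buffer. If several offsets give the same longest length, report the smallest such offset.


Try each offset into the search buffer:
  offset=1 (pos 7, char 'd'): match length 4
  offset=2 (pos 6, char 'd'): match length 4
  offset=3 (pos 5, char 'a'): match length 0
  offset=4 (pos 4, char 'd'): match length 1
  offset=5 (pos 3, char 'a'): match length 0
  offset=6 (pos 2, char 'd'): match length 1
  offset=7 (pos 1, char 'b'): match length 0
  offset=8 (pos 0, char 'b'): match length 0
Longest match has length 4, found at offsets 1, 2; take the smallest, offset 1.
next_char = character at position 8 + 4 = 12 -> 'a'

Best match: offset=1, length=4 (matching 'dddd' starting at position 7)
LZ77 triple: (1, 4, 'a')


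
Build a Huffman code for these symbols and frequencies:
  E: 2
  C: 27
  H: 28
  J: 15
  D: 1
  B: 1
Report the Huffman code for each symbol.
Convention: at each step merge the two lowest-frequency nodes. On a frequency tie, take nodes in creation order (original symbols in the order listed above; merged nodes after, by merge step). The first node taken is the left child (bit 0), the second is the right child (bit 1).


Huffman tree construction:
Step 1: Merge D(1) + B(1) = 2
Step 2: Merge E(2) + (D+B)(2) = 4
Step 3: Merge (E+(D+B))(4) + J(15) = 19
Step 4: Merge ((E+(D+B))+J)(19) + C(27) = 46
Step 5: Merge H(28) + (((E+(D+B))+J)+C)(46) = 74
Read each symbol's code off the tree from the root (left child = 0, right child = 1).

Codes:
  E: 1000 (length 4)
  C: 11 (length 2)
  H: 0 (length 1)
  J: 101 (length 3)
  D: 10010 (length 5)
  B: 10011 (length 5)
Average code length: 145/74 = 1.9595 bits/symbol


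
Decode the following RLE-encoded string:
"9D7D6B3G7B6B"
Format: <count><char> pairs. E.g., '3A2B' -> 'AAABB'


Expanding each <count><char> pair:
  9D -> 'DDDDDDDDD'
  7D -> 'DDDDDDD'
  6B -> 'BBBBBB'
  3G -> 'GGG'
  7B -> 'BBBBBBB'
  6B -> 'BBBBBB'

Decoded = DDDDDDDDDDDDDDDDBBBBBBGGGBBBBBBBBBBBBB


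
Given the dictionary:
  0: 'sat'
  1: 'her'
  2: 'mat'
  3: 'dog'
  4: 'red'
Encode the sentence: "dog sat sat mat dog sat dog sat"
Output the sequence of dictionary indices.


Look up each word in the dictionary:
  'dog' -> 3
  'sat' -> 0
  'sat' -> 0
  'mat' -> 2
  'dog' -> 3
  'sat' -> 0
  'dog' -> 3
  'sat' -> 0

Encoded: [3, 0, 0, 2, 3, 0, 3, 0]


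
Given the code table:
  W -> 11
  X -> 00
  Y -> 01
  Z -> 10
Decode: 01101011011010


Decoding:
01 -> Y
10 -> Z
10 -> Z
11 -> W
01 -> Y
10 -> Z
10 -> Z


Result: YZZWYZZ


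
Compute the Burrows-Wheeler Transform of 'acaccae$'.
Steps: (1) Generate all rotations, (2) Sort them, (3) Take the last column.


Rotations (sorted):
  0: $acaccae -> last char: e
  1: acaccae$ -> last char: $
  2: accae$ac -> last char: c
  3: ae$acacc -> last char: c
  4: caccae$a -> last char: a
  5: cae$acac -> last char: c
  6: ccae$aca -> last char: a
  7: e$acacca -> last char: a


BWT = e$ccacaa


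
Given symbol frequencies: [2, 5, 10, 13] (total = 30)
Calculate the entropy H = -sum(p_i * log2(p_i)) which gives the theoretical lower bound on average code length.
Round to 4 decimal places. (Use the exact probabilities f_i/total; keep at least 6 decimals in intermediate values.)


Per-symbol terms -p_i * log2(p_i) with p_i = f_i/30:
  p = 2/30 = 0.066667: log2(p) = -3.906891, -p*log2(p) = 0.260459
  p = 5/30 = 0.166667: log2(p) = -2.584963, -p*log2(p) = 0.430827
  p = 10/30 = 0.333333: log2(p) = -1.584963, -p*log2(p) = 0.528321
  p = 13/30 = 0.433333: log2(p) = -1.206451, -p*log2(p) = 0.522795
H = 0.260459 + 0.430827 + 0.528321 + 0.522795 = 1.742402

H = 1.7424 bits/symbol


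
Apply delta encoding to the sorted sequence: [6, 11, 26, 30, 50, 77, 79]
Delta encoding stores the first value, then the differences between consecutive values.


First value: 6
Deltas:
  11 - 6 = 5
  26 - 11 = 15
  30 - 26 = 4
  50 - 30 = 20
  77 - 50 = 27
  79 - 77 = 2


Delta encoded: [6, 5, 15, 4, 20, 27, 2]


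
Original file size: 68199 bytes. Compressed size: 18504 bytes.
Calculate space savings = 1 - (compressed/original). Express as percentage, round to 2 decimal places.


ratio = compressed/original = 18504/68199 = 0.271324
savings = 1 - ratio = 1 - 0.271324 = 0.728676
as a percentage: 0.728676 * 100 = 72.87%

Space savings = 1 - 18504/68199 = 72.87%


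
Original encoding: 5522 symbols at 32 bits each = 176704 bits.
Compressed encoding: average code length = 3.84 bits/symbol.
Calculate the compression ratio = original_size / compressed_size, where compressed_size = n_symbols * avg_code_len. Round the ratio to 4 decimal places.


original_size = n_symbols * orig_bits = 5522 * 32 = 176704 bits
compressed_size = n_symbols * avg_code_len = 5522 * 3.84 = 21204.48 bits
ratio = original_size / compressed_size = 176704 / 21204.48 = 8.3333

Compression ratio = 8.3333


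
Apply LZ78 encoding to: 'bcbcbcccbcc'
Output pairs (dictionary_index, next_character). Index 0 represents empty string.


LZ78 encoding steps:
Dictionary: {0: ''}
Step 1: w='' (idx 0), next='b' -> output (0, 'b'), add 'b' as idx 1
Step 2: w='' (idx 0), next='c' -> output (0, 'c'), add 'c' as idx 2
Step 3: w='b' (idx 1), next='c' -> output (1, 'c'), add 'bc' as idx 3
Step 4: w='bc' (idx 3), next='c' -> output (3, 'c'), add 'bcc' as idx 4
Step 5: w='c' (idx 2), next='b' -> output (2, 'b'), add 'cb' as idx 5
Step 6: w='c' (idx 2), next='c' -> output (2, 'c'), add 'cc' as idx 6


Encoded: [(0, 'b'), (0, 'c'), (1, 'c'), (3, 'c'), (2, 'b'), (2, 'c')]


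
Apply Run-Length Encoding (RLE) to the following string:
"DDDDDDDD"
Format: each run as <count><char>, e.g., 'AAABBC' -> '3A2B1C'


Scanning runs left to right:
  i=0: run of 'D' x 8 -> '8D'

RLE = 8D


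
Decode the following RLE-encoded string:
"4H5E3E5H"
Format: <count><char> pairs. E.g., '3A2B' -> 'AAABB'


Expanding each <count><char> pair:
  4H -> 'HHHH'
  5E -> 'EEEEE'
  3E -> 'EEE'
  5H -> 'HHHHH'

Decoded = HHHHEEEEEEEEHHHHH
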